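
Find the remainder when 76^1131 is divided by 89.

14

Square-and-reduce mod 89: 76^1≡76, 76^2≡80, 76^4≡81, 76^8≡64, 76^16≡2, 76^32≡4, 76^64≡16, 76^128≡78, 76^256≡32, 76^512≡45, 76^1024≡67.
1131 = 1 + 2 + 8 + 32 + 64 + 1024, so 76^1131 ≡ 76·80·64·4·16·67 ≡ 14 (mod 89).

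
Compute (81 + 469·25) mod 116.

90

469·25 = 11725.
11725 mod 116 = 9 (since 101·116 = 11716).
(81 + 9) mod 116 = 90.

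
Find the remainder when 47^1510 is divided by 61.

Square-and-reduce mod 61: 47^1≡47, 47^2≡13, 47^4≡47, 47^8≡13, 47^16≡47, 47^32≡13, 47^64≡47, 47^128≡13, 47^256≡47, 47^512≡13, 47^1024≡47.
1510 = 2 + 4 + 32 + 64 + 128 + 256 + 1024, so 47^1510 ≡ 13·47·13·47·13·47·47 ≡ 47 (mod 61).

47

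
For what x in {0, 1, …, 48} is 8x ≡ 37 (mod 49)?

23

8⁻¹ ≡ 43 (mod 49) because 8·43 = 344 = 7·49 + 1.
So x ≡ 43·37 = 1591 ≡ 23 (mod 49).
Check: 8·23 = 184 = 3·49 + 37.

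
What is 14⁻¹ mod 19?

14·15 = 210 = 11·19 + 1, so 14⁻¹ ≡ 15 (mod 19).

15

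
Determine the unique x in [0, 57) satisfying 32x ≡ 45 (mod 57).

21

The inverse of 32 mod 57 is 41 (since 32·41 = 1312 ≡ 1).
So x ≡ 41·45 = 1845 ≡ 21 (mod 57).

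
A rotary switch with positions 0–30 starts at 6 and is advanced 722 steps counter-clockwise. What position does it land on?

28

722 − 23·31 = 9, so 722 ≡ 9 (mod 31).
(6 − 9) mod 31 = 28.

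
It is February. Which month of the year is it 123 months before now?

123 = 10·12 + 3, so 123 mod 12 = 3.
February − 3 months → November.

November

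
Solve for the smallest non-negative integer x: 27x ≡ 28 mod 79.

The inverse of 27 mod 79 is 41 (since 27·41 = 1107 ≡ 1).
Multiplying both sides by 41: x ≡ 41·28 = 1148 ≡ 42 (mod 79).

42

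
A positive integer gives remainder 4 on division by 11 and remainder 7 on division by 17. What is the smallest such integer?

x ≡ 4 (mod 11) gives x ∈ {4, 15, 26, 37, 48, 59, 70, 81, …}.
The first of these with x mod 17 = 7 is 92.

92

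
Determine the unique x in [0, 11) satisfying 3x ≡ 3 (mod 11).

The inverse of 3 mod 11 is 4 (since 3·4 = 12 ≡ 1).
So x ≡ 4·3 = 12 ≡ 1 (mod 11).

1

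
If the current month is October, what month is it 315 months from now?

January

315 = 26·12 + 3, so 315 mod 12 = 3.
October + 3 months → January.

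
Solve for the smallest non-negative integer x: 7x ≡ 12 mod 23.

5

7⁻¹ ≡ 10 (mod 23) because 7·10 = 70 = 3·23 + 1.
Multiplying both sides by 10: x ≡ 10·12 = 120 ≡ 5 (mod 23).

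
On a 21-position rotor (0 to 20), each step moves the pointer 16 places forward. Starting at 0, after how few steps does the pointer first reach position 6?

The inverse of 16 mod 21 is 4 (since 16·4 = 64 ≡ 1).
So x ≡ 4·6 = 24 ≡ 3 (mod 21).
Check: 16·3 = 48 = 2·21 + 6.

3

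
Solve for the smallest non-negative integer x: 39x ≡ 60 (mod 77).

43

39⁻¹ ≡ 2 (mod 77) because 39·2 = 78 = 1·77 + 1.
Multiplying both sides by 2: x ≡ 2·60 = 120 ≡ 43 (mod 77).
Check: 39·43 = 1677 = 21·77 + 60.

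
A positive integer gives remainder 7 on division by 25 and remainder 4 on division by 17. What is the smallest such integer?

Since 17·3 ≡ 1 (mod 25), take x = 4 + 17·((7−4)·3 mod 25) = 4 + 17·9 = 157.
Check: 157 mod 25 = 7, 157 mod 17 = 4.

157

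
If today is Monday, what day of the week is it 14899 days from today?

Thursday

14899 = 2128·7 + 3, so 14899 mod 7 = 3.
Monday + 3 days → Thursday.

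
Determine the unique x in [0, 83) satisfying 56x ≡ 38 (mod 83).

57

56⁻¹ ≡ 43 (mod 83) because 56·43 = 2408 = 29·83 + 1.
So x ≡ 43·38 = 1634 ≡ 57 (mod 83).
Check: 56·57 = 3192 = 38·83 + 38.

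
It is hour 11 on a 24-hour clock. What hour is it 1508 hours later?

1508 mod 24 = 20 (since 62·24 = 1488).
(11 + 20) mod 24 = 7.

7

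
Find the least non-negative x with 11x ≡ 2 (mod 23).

11⁻¹ ≡ 21 (mod 23) because 11·21 = 231 = 10·23 + 1.
So x ≡ 21·2 = 42 ≡ 19 (mod 23).
Check: 11·19 = 209 = 9·23 + 2.

19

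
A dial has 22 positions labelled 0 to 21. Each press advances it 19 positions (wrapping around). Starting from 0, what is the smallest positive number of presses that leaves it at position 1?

22 = 1·19 + 3
19 = 6·3 + 1
3 = 3·1 + 0
Back-substituting gives 19·7 ≡ 1 (mod 22).

7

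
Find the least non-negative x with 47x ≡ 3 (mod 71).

62

47⁻¹ ≡ 68 (mod 71) because 47·68 = 3196 = 45·71 + 1.
Multiplying both sides by 68: x ≡ 68·3 = 204 ≡ 62 (mod 71).
Check: 47·62 = 2914 = 41·71 + 3.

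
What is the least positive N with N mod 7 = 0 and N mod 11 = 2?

Since 11·2 ≡ 1 (mod 7), take x = 2 + 11·((0−2)·2 mod 7) = 2 + 11·3 = 35.
Check: 35 mod 7 = 0, 35 mod 11 = 2.

35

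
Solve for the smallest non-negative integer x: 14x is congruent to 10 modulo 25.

15

14⁻¹ ≡ 9 (mod 25) because 14·9 = 126 = 5·25 + 1.
Multiplying both sides by 9: x ≡ 9·10 = 90 ≡ 15 (mod 25).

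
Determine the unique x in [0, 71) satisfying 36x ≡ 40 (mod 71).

9

36⁻¹ ≡ 2 (mod 71) because 36·2 = 72 = 1·71 + 1.
So x ≡ 2·40 = 80 ≡ 9 (mod 71).
Check: 36·9 = 324 = 4·71 + 40.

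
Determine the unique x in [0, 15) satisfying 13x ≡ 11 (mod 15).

The inverse of 13 mod 15 is 7 (since 13·7 = 91 ≡ 1).
So x ≡ 7·11 = 77 ≡ 2 (mod 15).

2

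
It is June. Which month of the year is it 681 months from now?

681 mod 12 = 9 (since 56·12 = 672).
June + 9 months → March.

March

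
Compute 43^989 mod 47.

46

Successive squares of 43 mod 47: 43^1≡43, 43^2≡16, 43^4≡21, 43^8≡18, 43^16≡42, 43^32≡25, 43^64≡14, 43^128≡8, 43^256≡17, 43^512≡7.
Since 989 = 1 + 4 + 8 + 16 + 64 + 128 + 256 + 512 in binary, 43^989 ≡ 43·21·18·42·14·8·17·7 ≡ 46 (mod 47).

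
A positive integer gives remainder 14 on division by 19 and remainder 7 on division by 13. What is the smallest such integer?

x ≡ 7 (mod 13) gives x ∈ {7, 20, 33}.
The first of these with x mod 19 = 14 is 33.

33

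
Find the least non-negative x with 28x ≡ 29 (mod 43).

The inverse of 28 mod 43 is 20 (since 28·20 = 560 ≡ 1).
So x ≡ 20·29 = 580 ≡ 21 (mod 43).
Check: 28·21 = 588 = 13·43 + 29.

21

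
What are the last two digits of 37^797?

By repeated squaring mod 100: 37^1≡37, 37^2≡69, 37^4≡61, 37^8≡21, 37^16≡41, 37^32≡81, 37^64≡61, 37^128≡21, 37^256≡41, 37^512≡81.
797 = 1 + 4 + 8 + 16 + 256 + 512, so 37^797 ≡ 37·61·21·41·41·81 ≡ 17 (mod 100).

17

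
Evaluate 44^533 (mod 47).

13

By repeated squaring mod 47: 44^1≡44, 44^2≡9, 44^4≡34, 44^8≡28, 44^16≡32, 44^32≡37, 44^64≡6, 44^128≡36, 44^256≡27, 44^512≡24.
533 = 1 + 4 + 16 + 512, so 44^533 ≡ 44·34·32·24 ≡ 13 (mod 47).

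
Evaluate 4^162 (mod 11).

5

By repeated squaring mod 11: 4^1≡4, 4^2≡5, 4^4≡3, 4^8≡9, 4^16≡4, 4^32≡5, 4^64≡3, 4^128≡9.
162 = 2 + 32 + 128, so 4^162 ≡ 5·5·9 ≡ 5 (mod 11).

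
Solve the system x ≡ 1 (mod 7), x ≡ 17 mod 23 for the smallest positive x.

x ≡ 1 (mod 7) gives x ∈ {1, 8, 15, 22, 29, 36, 43, 50, …}.
The first of these with x mod 23 = 17 is 155.

155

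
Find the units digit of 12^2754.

The units digit of 12^n cycles with period 4: 2, 4, 8, 6, …
2754 leaves remainder 2 on division by 4, so 12^2754 ends in 4.

4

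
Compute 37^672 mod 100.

Successive squares of 37 mod 100: 37^1≡37, 37^2≡69, 37^4≡61, 37^8≡21, 37^16≡41, 37^32≡81, 37^64≡61, 37^128≡21, 37^256≡41, 37^512≡81.
Since 672 = 32 + 128 + 512 in binary, 37^672 ≡ 81·21·81 ≡ 81 (mod 100).

81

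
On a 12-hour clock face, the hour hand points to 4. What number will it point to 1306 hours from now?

2

1306 − 108·12 = 10, so 1306 ≡ 10 (mod 12).
4 + 10 → 2 on a 12-hour dial.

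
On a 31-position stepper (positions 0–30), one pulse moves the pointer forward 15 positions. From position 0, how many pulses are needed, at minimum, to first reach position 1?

31 = 2·15 + 1
15 = 15·1 + 0
Back-substituting gives 15·29 ≡ 1 (mod 31).

29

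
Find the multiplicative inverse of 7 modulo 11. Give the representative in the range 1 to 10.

11 = 1·7 + 4
7 = 1·4 + 3
4 = 1·3 + 1
3 = 3·1 + 0
Back-substituting gives 7·8 ≡ 1 (mod 11).

8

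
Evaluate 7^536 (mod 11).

4

By repeated squaring mod 11: 7^1≡7, 7^2≡5, 7^4≡3, 7^8≡9, 7^16≡4, 7^32≡5, 7^64≡3, 7^128≡9, 7^256≡4, 7^512≡5.
Since 536 = 8 + 16 + 512 in binary, 7^536 ≡ 9·4·5 ≡ 4 (mod 11).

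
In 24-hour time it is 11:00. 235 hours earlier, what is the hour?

16

235 mod 24 = 19 (since 9·24 = 216).
(11 − 19) mod 24 = 16.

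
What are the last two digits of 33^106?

69

Square-and-reduce mod 100: 33^1≡33, 33^2≡89, 33^4≡21, 33^8≡41, 33^16≡81, 33^32≡61, 33^64≡21.
Since 106 = 2 + 8 + 32 + 64 in binary, 33^106 ≡ 89·41·61·21 ≡ 69 (mod 100).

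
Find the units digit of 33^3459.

7

Last digits of 3^n: 3, 9, 7, 1 (period 4).
3459 mod 4 = 3, so the last digit matches 3^3 = 7.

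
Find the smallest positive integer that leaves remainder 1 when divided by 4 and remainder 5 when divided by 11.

x ≡ 1 (mod 4) gives x ∈ {1, 5}.
The first of these with x mod 11 = 5 is 5.

5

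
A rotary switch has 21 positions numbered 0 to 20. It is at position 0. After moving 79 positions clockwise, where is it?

16

79 = 3·21 + 16, so 79 mod 21 = 16.
(0 + 16) mod 21 = 16.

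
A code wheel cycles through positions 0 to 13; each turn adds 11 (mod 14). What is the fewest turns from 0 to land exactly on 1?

14 = 1·11 + 3
11 = 3·3 + 2
3 = 1·2 + 1
2 = 2·1 + 0
Back-substituting gives 11·9 ≡ 1 (mod 14).

9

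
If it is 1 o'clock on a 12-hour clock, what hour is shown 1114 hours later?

11

1114 mod 12 = 10 (since 92·12 = 1104).
1 + 10 → 11 on a 12-hour dial.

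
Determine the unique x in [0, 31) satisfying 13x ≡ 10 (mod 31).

27

13⁻¹ ≡ 12 (mod 31) because 13·12 = 156 = 5·31 + 1.
Multiplying both sides by 12: x ≡ 12·10 = 120 ≡ 27 (mod 31).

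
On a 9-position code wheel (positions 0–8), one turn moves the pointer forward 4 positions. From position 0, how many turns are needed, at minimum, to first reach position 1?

9 = 2·4 + 1
4 = 4·1 + 0
Back-substituting gives 4·7 ≡ 1 (mod 9).

7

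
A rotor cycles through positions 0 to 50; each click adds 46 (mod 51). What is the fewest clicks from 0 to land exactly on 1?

46·10 = 460 = 9·51 + 1, so 46⁻¹ ≡ 10 (mod 51).

10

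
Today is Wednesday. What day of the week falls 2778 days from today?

Dividing 2778 by 7 gives quotient 396 and remainder 6.
Wednesday + 6 days → Tuesday.

Tuesday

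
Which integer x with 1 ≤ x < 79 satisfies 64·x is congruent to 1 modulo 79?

64·21 = 1344 = 17·79 + 1, so 64⁻¹ ≡ 21 (mod 79).

21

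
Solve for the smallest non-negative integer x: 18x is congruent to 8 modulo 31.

18⁻¹ ≡ 19 (mod 31) because 18·19 = 342 = 11·31 + 1.
Multiplying both sides by 19: x ≡ 19·8 = 152 ≡ 28 (mod 31).

28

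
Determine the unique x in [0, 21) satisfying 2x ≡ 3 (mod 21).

The inverse of 2 mod 21 is 11 (since 2·11 = 22 ≡ 1).
So x ≡ 11·3 = 33 ≡ 12 (mod 21).

12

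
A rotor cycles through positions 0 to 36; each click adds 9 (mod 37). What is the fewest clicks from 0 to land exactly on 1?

33

9·33 = 297 = 8·37 + 1, so 9⁻¹ ≡ 33 (mod 37).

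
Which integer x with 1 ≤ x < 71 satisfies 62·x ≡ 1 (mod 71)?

71 = 1·62 + 9
62 = 6·9 + 8
9 = 1·8 + 1
8 = 8·1 + 0
Back-substituting gives 62·63 ≡ 1 (mod 71).

63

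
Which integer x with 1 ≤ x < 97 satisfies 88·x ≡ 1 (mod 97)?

43

88·43 = 3784 = 39·97 + 1, so 88⁻¹ ≡ 43 (mod 97).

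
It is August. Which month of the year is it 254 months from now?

254 mod 12 = 2 (since 21·12 = 252).
August + 2 months → October.

October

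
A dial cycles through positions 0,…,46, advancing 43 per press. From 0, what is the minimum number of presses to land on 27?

43⁻¹ ≡ 35 (mod 47) because 43·35 = 1505 = 32·47 + 1.
Multiplying both sides by 35: x ≡ 35·27 = 945 ≡ 5 (mod 47).

5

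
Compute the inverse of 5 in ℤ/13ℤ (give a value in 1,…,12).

8

5·8 = 40 = 3·13 + 1, so 5⁻¹ ≡ 8 (mod 13).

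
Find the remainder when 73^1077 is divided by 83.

Successive squares of 73 mod 83: 73^1≡73, 73^2≡17, 73^4≡40, 73^8≡23, 73^16≡31, 73^32≡48, 73^64≡63, 73^128≡68, 73^256≡59, 73^512≡78, 73^1024≡25.
Since 1077 = 1 + 4 + 16 + 32 + 1024 in binary, 73^1077 ≡ 73·40·31·48·25 ≡ 74 (mod 83).

74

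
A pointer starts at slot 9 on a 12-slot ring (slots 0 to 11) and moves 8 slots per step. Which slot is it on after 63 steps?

63·8 = 504.
Dividing 504 by 12 gives quotient 42 and remainder 0.
(9 + 0) mod 12 = 9.

9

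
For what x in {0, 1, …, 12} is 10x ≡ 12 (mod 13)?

The inverse of 10 mod 13 is 4 (since 10·4 = 40 ≡ 1).
Multiplying both sides by 4: x ≡ 4·12 = 48 ≡ 9 (mod 13).

9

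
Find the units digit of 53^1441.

3

Powers of 3 mod 10 repeat with period 4: 3, 9, 7, 1.
1441 leaves remainder 1 on division by 4, so 53^1441 ends in 3.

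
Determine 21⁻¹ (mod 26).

5

21·5 = 105 = 4·26 + 1, so 21⁻¹ ≡ 5 (mod 26).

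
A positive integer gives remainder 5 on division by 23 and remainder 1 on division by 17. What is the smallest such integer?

Since 17·19 ≡ 1 (mod 23), take x = 1 + 17·((5−1)·19 mod 23) = 1 + 17·7 = 120.
Check: 120 mod 23 = 5, 120 mod 17 = 1.

120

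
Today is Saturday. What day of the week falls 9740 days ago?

Wednesday

Dividing 9740 by 7 gives quotient 1391 and remainder 3.
Saturday − 3 days → Wednesday.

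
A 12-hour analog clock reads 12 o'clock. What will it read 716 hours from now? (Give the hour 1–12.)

8

716 mod 12 = 8 (since 59·12 = 708).
12 + 8 → 8 on a 12-hour dial.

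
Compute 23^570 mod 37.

Successive squares of 23 mod 37: 23^1≡23, 23^2≡11, 23^4≡10, 23^8≡26, 23^16≡10, 23^32≡26, 23^64≡10, 23^128≡26, 23^256≡10, 23^512≡26.
Since 570 = 2 + 8 + 16 + 32 + 512 in binary, 23^570 ≡ 11·26·10·26·26 ≡ 36 (mod 37).

36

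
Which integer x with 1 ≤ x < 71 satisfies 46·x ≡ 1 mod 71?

17

71 = 1·46 + 25
46 = 1·25 + 21
25 = 1·21 + 4
21 = 5·4 + 1
4 = 4·1 + 0
Back-substituting gives 46·17 ≡ 1 (mod 71).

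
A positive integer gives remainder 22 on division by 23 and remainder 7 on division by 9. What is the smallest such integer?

x ≡ 7 (mod 9) gives x ∈ {7, 16, 25, 34, 43, 52, 61, 70, …}.
The first of these with x mod 23 = 22 is 160.

160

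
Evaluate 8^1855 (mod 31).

1

By repeated squaring mod 31: 8^1≡8, 8^2≡2, 8^4≡4, 8^8≡16, 8^16≡8, 8^32≡2, 8^64≡4, 8^128≡16, 8^256≡8, 8^512≡2, 8^1024≡4.
1855 = 1 + 2 + 4 + 8 + 16 + 32 + 256 + 512 + 1024, so 8^1855 ≡ 8·2·4·16·8·2·8·2·4 ≡ 1 (mod 31).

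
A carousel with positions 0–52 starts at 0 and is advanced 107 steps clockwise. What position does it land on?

107 mod 53 = 1 (since 2·53 = 106).
(0 + 1) mod 53 = 1.

1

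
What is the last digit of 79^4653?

Last digits of 9^n: 9, 1 (period 2).
4653 leaves remainder 1 on division by 2, so 79^4653 ends in 9.

9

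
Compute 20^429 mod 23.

22

By repeated squaring mod 23: 20^1≡20, 20^2≡9, 20^4≡12, 20^8≡6, 20^16≡13, 20^32≡8, 20^64≡18, 20^128≡2, 20^256≡4.
Since 429 = 1 + 4 + 8 + 32 + 128 + 256 in binary, 20^429 ≡ 20·12·6·8·2·4 ≡ 22 (mod 23).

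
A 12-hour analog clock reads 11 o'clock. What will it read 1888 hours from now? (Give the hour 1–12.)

3

1888 mod 12 = 4 (since 157·12 = 1884).
11 + 4 → 3 on a 12-hour dial.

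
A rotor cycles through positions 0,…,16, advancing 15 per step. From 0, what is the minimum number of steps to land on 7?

The inverse of 15 mod 17 is 8 (since 15·8 = 120 ≡ 1).
Multiplying both sides by 8: x ≡ 8·7 = 56 ≡ 5 (mod 17).
Check: 15·5 = 75 = 4·17 + 7.

5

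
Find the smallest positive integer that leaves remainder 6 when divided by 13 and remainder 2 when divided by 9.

110

Since 9·3 ≡ 1 (mod 13), take x = 2 + 9·((6−2)·3 mod 13) = 2 + 9·12 = 110.
Check: 110 mod 13 = 6, 110 mod 9 = 2.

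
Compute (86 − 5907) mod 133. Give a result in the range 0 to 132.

31

Dividing 5907 by 133 gives quotient 44 and remainder 55.
(86 − 55) mod 133 = 31.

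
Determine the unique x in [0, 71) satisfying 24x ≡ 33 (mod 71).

24⁻¹ ≡ 3 (mod 71) because 24·3 = 72 = 1·71 + 1.
Multiplying both sides by 3: x ≡ 3·33 = 99 ≡ 28 (mod 71).

28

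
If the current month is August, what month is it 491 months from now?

491 − 40·12 = 11, so 491 ≡ 11 (mod 12).
August + 11 months → July.

July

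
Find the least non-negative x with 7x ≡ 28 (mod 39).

7⁻¹ ≡ 28 (mod 39) because 7·28 = 196 = 5·39 + 1.
So x ≡ 28·28 = 784 ≡ 4 (mod 39).

4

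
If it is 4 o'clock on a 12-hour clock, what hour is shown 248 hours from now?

248 − 20·12 = 8, so 248 ≡ 8 (mod 12).
4 + 8 → 12 on a 12-hour dial.

12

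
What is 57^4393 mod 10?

7

Last digits of 7^n: 7, 9, 3, 1 (period 4).
4393 mod 4 = 1, so the last digit matches 7^1 = 7.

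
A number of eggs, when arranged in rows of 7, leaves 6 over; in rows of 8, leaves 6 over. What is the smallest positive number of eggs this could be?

6

x ≡ 6 (mod 7) gives x ∈ {6}.
The first of these with x mod 8 = 6 is 6.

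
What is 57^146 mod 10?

9

The units digit of 57^n cycles with period 4: 7, 9, 3, 1, …
146 leaves remainder 2 on division by 4, so 57^146 ends in 9.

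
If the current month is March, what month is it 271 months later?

Dividing 271 by 12 gives quotient 22 and remainder 7.
March + 7 months → October.

October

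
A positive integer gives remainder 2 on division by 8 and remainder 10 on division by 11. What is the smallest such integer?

x ≡ 2 (mod 8) gives x ∈ {2, 10}.
The first of these with x mod 11 = 10 is 10.

10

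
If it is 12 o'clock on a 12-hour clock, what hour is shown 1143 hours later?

1143 − 95·12 = 3, so 1143 ≡ 3 (mod 12).
12 + 3 → 3 on a 12-hour dial.

3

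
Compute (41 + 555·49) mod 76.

555·49 = 27195.
27195 mod 76 = 63 (since 357·76 = 27132).
(41 + 63) mod 76 = 28.

28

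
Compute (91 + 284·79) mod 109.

284·79 = 22436.
22436 mod 109 = 91 (since 205·109 = 22345).
(91 + 91) mod 109 = 73.

73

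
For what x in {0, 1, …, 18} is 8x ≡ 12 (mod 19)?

11

8⁻¹ ≡ 12 (mod 19) because 8·12 = 96 = 5·19 + 1.
So x ≡ 12·12 = 144 ≡ 11 (mod 19).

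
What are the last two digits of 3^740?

01

Successive squares of 3 mod 100: 3^1≡3, 3^2≡9, 3^4≡81, 3^8≡61, 3^16≡21, 3^32≡41, 3^64≡81, 3^128≡61, 3^256≡21, 3^512≡41.
Since 740 = 4 + 32 + 64 + 128 + 512 in binary, 3^740 ≡ 81·41·81·61·41 ≡ 1 (mod 100).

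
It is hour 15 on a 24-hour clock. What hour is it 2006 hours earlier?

1

2006 mod 24 = 14 (since 83·24 = 1992).
(15 − 14) mod 24 = 1.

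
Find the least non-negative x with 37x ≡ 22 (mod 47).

26

The inverse of 37 mod 47 is 14 (since 37·14 = 518 ≡ 1).
So x ≡ 14·22 = 308 ≡ 26 (mod 47).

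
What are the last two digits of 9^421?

09

Square-and-reduce mod 100: 9^1≡9, 9^2≡81, 9^4≡61, 9^8≡21, 9^16≡41, 9^32≡81, 9^64≡61, 9^128≡21, 9^256≡41.
421 = 1 + 4 + 32 + 128 + 256, so 9^421 ≡ 9·61·81·21·41 ≡ 9 (mod 100).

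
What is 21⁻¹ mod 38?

29

21·29 = 609 = 16·38 + 1, so 21⁻¹ ≡ 29 (mod 38).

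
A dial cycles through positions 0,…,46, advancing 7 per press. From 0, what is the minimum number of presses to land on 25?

17

7⁻¹ ≡ 27 (mod 47) because 7·27 = 189 = 4·47 + 1.
Multiplying both sides by 27: x ≡ 27·25 = 675 ≡ 17 (mod 47).
Check: 7·17 = 119 = 2·47 + 25.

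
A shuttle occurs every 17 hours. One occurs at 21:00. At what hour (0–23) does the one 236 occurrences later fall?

236·17 = 4012.
4012 mod 24 = 4 (since 167·24 = 4008).
(21 + 4) mod 24 = 1.

1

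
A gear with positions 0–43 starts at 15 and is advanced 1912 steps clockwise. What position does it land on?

35

1912 − 43·44 = 20, so 1912 ≡ 20 (mod 44).
(15 + 20) mod 44 = 35.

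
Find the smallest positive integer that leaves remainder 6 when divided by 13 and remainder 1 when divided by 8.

97

Since 8·5 ≡ 1 (mod 13), take x = 1 + 8·((6−1)·5 mod 13) = 1 + 8·12 = 97.
Check: 97 mod 13 = 6, 97 mod 8 = 1.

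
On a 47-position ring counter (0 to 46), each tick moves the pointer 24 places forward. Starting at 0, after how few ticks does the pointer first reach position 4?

The inverse of 24 mod 47 is 2 (since 24·2 = 48 ≡ 1).
Multiplying both sides by 2: x ≡ 2·4 = 8 ≡ 8 (mod 47).

8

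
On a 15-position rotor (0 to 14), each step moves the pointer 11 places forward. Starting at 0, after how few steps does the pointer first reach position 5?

10

11⁻¹ ≡ 11 (mod 15) because 11·11 = 121 = 8·15 + 1.
Multiplying both sides by 11: x ≡ 11·5 = 55 ≡ 10 (mod 15).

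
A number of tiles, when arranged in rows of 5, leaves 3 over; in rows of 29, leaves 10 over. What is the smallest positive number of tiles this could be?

x ≡ 3 (mod 5) gives x ∈ {3, 8, 13, 18, 23, 28, 33, 38, …}.
The first of these with x mod 29 = 10 is 68.

68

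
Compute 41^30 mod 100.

1

By repeated squaring mod 100: 41^1≡41, 41^2≡81, 41^4≡61, 41^8≡21, 41^16≡41.
30 = 2 + 4 + 8 + 16, so 41^30 ≡ 81·61·21·41 ≡ 1 (mod 100).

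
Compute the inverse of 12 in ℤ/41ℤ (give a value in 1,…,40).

12·24 = 288 = 7·41 + 1, so 12⁻¹ ≡ 24 (mod 41).

24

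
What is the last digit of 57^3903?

The units digit of 57^n cycles with period 4: 7, 9, 3, 1, …
3903 mod 4 = 3, so the last digit matches 7^3 = 3.

3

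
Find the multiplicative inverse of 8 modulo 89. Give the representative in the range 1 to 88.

89 = 11·8 + 1
8 = 8·1 + 0
Back-substituting gives 8·78 ≡ 1 (mod 89).

78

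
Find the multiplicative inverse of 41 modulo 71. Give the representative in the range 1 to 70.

71 = 1·41 + 30
41 = 1·30 + 11
30 = 2·11 + 8
11 = 1·8 + 3
8 = 2·3 + 2
3 = 1·2 + 1
2 = 2·1 + 0
Back-substituting gives 41·26 ≡ 1 (mod 71).

26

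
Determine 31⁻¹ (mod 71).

55

71 = 2·31 + 9
31 = 3·9 + 4
9 = 2·4 + 1
4 = 4·1 + 0
Back-substituting gives 31·55 ≡ 1 (mod 71).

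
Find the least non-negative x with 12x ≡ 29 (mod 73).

12⁻¹ ≡ 67 (mod 73) because 12·67 = 804 = 11·73 + 1.
Multiplying both sides by 67: x ≡ 67·29 = 1943 ≡ 45 (mod 73).
Check: 12·45 = 540 = 7·73 + 29.

45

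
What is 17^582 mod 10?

9

The units digit of 17^n cycles with period 4: 7, 9, 3, 1, …
582 mod 4 = 2, so the last digit matches 7^2 = 9.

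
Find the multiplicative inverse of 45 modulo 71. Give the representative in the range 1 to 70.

45·30 = 1350 = 19·71 + 1, so 45⁻¹ ≡ 30 (mod 71).

30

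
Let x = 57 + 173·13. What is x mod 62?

173·13 = 2249.
2249 mod 62 = 17 (since 36·62 = 2232).
(57 + 17) mod 62 = 12.

12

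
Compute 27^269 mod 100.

87

Successive squares of 27 mod 100: 27^1≡27, 27^2≡29, 27^4≡41, 27^8≡81, 27^16≡61, 27^32≡21, 27^64≡41, 27^128≡81, 27^256≡61.
Since 269 = 1 + 4 + 8 + 256 in binary, 27^269 ≡ 27·41·81·61 ≡ 87 (mod 100).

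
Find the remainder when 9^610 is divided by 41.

Square-and-reduce mod 41: 9^1≡9, 9^2≡40, 9^4≡1, 9^8≡1, 9^16≡1, 9^32≡1, 9^64≡1, 9^128≡1, 9^256≡1, 9^512≡1.
610 = 2 + 32 + 64 + 512, so 9^610 ≡ 40·1·1·1 ≡ 40 (mod 41).

40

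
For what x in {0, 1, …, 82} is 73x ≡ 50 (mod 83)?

73⁻¹ ≡ 58 (mod 83) because 73·58 = 4234 = 51·83 + 1.
So x ≡ 58·50 = 2900 ≡ 78 (mod 83).

78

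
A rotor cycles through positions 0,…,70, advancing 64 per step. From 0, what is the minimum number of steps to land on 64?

1

The inverse of 64 mod 71 is 10 (since 64·10 = 640 ≡ 1).
Multiplying both sides by 10: x ≡ 10·64 = 640 ≡ 1 (mod 71).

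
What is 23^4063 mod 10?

Powers of 3 mod 10 repeat with period 4: 3, 9, 7, 1.
4063 leaves remainder 3 on division by 4, so 23^4063 ends in 7.

7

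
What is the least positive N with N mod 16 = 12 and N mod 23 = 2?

140

x ≡ 12 (mod 16) gives x ∈ {12, 28, 44, 60, 76, 92, 108, 124, …}.
The first of these with x mod 23 = 2 is 140.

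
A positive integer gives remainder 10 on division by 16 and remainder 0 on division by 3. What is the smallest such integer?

x ≡ 0 (mod 3) gives x ∈ {0, 3, 6, 9, 12, 15, 18, 21, …}.
The first of these with x mod 16 = 10 is 42.

42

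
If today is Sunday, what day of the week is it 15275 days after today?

15275 − 2182·7 = 1, so 15275 ≡ 1 (mod 7).
Sunday + 1 day → Monday.

Monday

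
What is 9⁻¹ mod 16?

9·9 = 81 = 5·16 + 1, so 9⁻¹ ≡ 9 (mod 16).

9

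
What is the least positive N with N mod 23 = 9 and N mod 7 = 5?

124

x ≡ 5 (mod 7) gives x ∈ {5, 12, 19, 26, 33, 40, 47, 54, …}.
The first of these with x mod 23 = 9 is 124.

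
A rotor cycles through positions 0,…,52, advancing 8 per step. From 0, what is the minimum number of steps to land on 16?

The inverse of 8 mod 53 is 20 (since 8·20 = 160 ≡ 1).
Multiplying both sides by 20: x ≡ 20·16 = 320 ≡ 2 (mod 53).

2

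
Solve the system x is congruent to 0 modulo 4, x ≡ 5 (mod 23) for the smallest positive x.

x ≡ 0 (mod 4) gives x ∈ {0, 4, 8, 12, 16, 20, 24, 28}.
The first of these with x mod 23 = 5 is 28.

28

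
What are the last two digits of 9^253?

Successive squares of 9 mod 100: 9^1≡9, 9^2≡81, 9^4≡61, 9^8≡21, 9^16≡41, 9^32≡81, 9^64≡61, 9^128≡21.
253 = 1 + 4 + 8 + 16 + 32 + 64 + 128, so 9^253 ≡ 9·61·21·41·81·61·21 ≡ 29 (mod 100).

29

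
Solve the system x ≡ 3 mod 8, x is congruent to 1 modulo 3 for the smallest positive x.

x ≡ 1 (mod 3) gives x ∈ {1, 4, 7, 10, 13, 16, 19}.
The first of these with x mod 8 = 3 is 19.

19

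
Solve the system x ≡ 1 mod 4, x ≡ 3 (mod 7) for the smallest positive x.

Since 7·3 ≡ 1 (mod 4), take x = 3 + 7·((1−3)·3 mod 4) = 3 + 7·2 = 17.
Check: 17 mod 4 = 1, 17 mod 7 = 3.

17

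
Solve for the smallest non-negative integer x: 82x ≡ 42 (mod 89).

83

82⁻¹ ≡ 38 (mod 89) because 82·38 = 3116 = 35·89 + 1.
Multiplying both sides by 38: x ≡ 38·42 = 1596 ≡ 83 (mod 89).
Check: 82·83 = 6806 = 76·89 + 42.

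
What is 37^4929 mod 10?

7

The units digit of 37^n cycles with period 4: 7, 9, 3, 1, …
4929 leaves remainder 1 on division by 4, so 37^4929 ends in 7.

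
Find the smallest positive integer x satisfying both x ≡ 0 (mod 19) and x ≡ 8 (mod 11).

19

x ≡ 8 (mod 11) gives x ∈ {8, 19}.
The first of these with x mod 19 = 0 is 19.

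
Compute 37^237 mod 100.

17

Square-and-reduce mod 100: 37^1≡37, 37^2≡69, 37^4≡61, 37^8≡21, 37^16≡41, 37^32≡81, 37^64≡61, 37^128≡21.
237 = 1 + 4 + 8 + 32 + 64 + 128, so 37^237 ≡ 37·61·21·81·61·21 ≡ 17 (mod 100).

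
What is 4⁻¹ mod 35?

9

35 = 8·4 + 3
4 = 1·3 + 1
3 = 3·1 + 0
Back-substituting gives 4·9 ≡ 1 (mod 35).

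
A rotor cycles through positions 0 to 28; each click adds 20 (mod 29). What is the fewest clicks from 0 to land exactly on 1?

20·16 = 320 = 11·29 + 1, so 20⁻¹ ≡ 16 (mod 29).

16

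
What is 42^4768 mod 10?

6

The units digit of 42^n cycles with period 4: 2, 4, 8, 6, …
4768 leaves remainder 0 on division by 4, so 42^4768 ends in 6.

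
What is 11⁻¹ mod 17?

11·14 = 154 = 9·17 + 1, so 11⁻¹ ≡ 14 (mod 17).

14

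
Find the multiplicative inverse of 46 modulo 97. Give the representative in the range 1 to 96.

19

97 = 2·46 + 5
46 = 9·5 + 1
5 = 5·1 + 0
Back-substituting gives 46·19 ≡ 1 (mod 97).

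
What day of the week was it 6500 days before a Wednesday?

6500 mod 7 = 4 (since 928·7 = 6496).
Wednesday − 4 days → Saturday.

Saturday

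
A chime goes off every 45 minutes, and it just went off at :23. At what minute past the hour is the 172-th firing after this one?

172·45 = 7740.
7740 = 129·60 + 0, so 7740 mod 60 = 0.
(23 + 0) mod 60 = 23.

23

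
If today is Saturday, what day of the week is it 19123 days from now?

Dividing 19123 by 7 gives quotient 2731 and remainder 6.
Saturday + 6 days → Friday.

Friday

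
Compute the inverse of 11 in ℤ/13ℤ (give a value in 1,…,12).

13 = 1·11 + 2
11 = 5·2 + 1
2 = 2·1 + 0
Back-substituting gives 11·6 ≡ 1 (mod 13).

6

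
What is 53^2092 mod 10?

Last digits of 3^n: 3, 9, 7, 1 (period 4).
2092 leaves remainder 0 on division by 4, so 53^2092 ends in 1.

1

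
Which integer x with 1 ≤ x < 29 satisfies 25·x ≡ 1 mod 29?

29 = 1·25 + 4
25 = 6·4 + 1
4 = 4·1 + 0
Back-substituting gives 25·7 ≡ 1 (mod 29).

7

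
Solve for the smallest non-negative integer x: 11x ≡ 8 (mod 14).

2

The inverse of 11 mod 14 is 9 (since 11·9 = 99 ≡ 1).
Multiplying both sides by 9: x ≡ 9·8 = 72 ≡ 2 (mod 14).
Check: 11·2 = 22 = 1·14 + 8.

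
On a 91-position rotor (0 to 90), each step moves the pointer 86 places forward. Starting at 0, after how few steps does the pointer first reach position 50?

The inverse of 86 mod 91 is 18 (since 86·18 = 1548 ≡ 1).
Multiplying both sides by 18: x ≡ 18·50 = 900 ≡ 81 (mod 91).

81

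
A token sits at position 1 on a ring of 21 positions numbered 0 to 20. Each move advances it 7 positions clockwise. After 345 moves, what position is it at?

1

345·7 = 2415.
2415 = 115·21 + 0, so 2415 mod 21 = 0.
(1 + 0) mod 21 = 1.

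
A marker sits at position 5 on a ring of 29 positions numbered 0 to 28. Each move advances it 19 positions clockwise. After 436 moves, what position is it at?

24

436·19 = 8284.
8284 mod 29 = 19 (since 285·29 = 8265).
(5 + 19) mod 29 = 24.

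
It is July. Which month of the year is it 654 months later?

654 mod 12 = 6 (since 54·12 = 648).
July + 6 months → January.

January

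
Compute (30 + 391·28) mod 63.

391·28 = 10948.
10948 − 173·63 = 49, so 10948 ≡ 49 (mod 63).
(30 + 49) mod 63 = 16.

16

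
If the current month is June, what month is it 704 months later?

704 = 58·12 + 8, so 704 mod 12 = 8.
June + 8 months → February.

February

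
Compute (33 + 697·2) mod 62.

1

697·2 = 1394.
1394 − 22·62 = 30, so 1394 ≡ 30 (mod 62).
(33 + 30) mod 62 = 1.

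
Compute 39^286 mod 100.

61

Successive squares of 39 mod 100: 39^1≡39, 39^2≡21, 39^4≡41, 39^8≡81, 39^16≡61, 39^32≡21, 39^64≡41, 39^128≡81, 39^256≡61.
286 = 2 + 4 + 8 + 16 + 256, so 39^286 ≡ 21·41·81·61·61 ≡ 61 (mod 100).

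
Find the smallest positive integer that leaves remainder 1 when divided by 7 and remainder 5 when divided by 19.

x ≡ 1 (mod 7) gives x ∈ {1, 8, 15, 22, 29, 36, 43}.
The first of these with x mod 19 = 5 is 43.

43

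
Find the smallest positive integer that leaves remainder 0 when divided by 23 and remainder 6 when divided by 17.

23

Since 17·19 ≡ 1 (mod 23), take x = 6 + 17·((0−6)·19 mod 23) = 6 + 17·1 = 23.
Check: 23 mod 23 = 0, 23 mod 17 = 6.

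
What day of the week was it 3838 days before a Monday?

Saturday

Dividing 3838 by 7 gives quotient 548 and remainder 2.
Monday − 2 days → Saturday.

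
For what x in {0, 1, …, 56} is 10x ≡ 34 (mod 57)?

10⁻¹ ≡ 40 (mod 57) because 10·40 = 400 = 7·57 + 1.
Multiplying both sides by 40: x ≡ 40·34 = 1360 ≡ 49 (mod 57).
Check: 10·49 = 490 = 8·57 + 34.

49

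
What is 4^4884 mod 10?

6

The units digit of 4^n cycles with period 2: 4, 6, …
4884 leaves remainder 0 on division by 2, so 4^4884 ends in 6.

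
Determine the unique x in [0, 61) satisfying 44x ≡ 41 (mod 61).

The inverse of 44 mod 61 is 43 (since 44·43 = 1892 ≡ 1).
So x ≡ 43·41 = 1763 ≡ 55 (mod 61).
Check: 44·55 = 2420 = 39·61 + 41.

55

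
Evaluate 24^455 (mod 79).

Square-and-reduce mod 79: 24^1≡24, 24^2≡23, 24^4≡55, 24^8≡23, 24^16≡55, 24^32≡23, 24^64≡55, 24^128≡23, 24^256≡55.
455 = 1 + 2 + 4 + 64 + 128 + 256, so 24^455 ≡ 24·23·55·55·23·55 ≡ 56 (mod 79).

56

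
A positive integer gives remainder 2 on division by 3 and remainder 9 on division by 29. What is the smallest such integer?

Since 29·2 ≡ 1 (mod 3), take x = 9 + 29·((2−9)·2 mod 3) = 9 + 29·1 = 38.
Check: 38 mod 3 = 2, 38 mod 29 = 9.

38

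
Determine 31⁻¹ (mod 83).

75

31·75 = 2325 = 28·83 + 1, so 31⁻¹ ≡ 75 (mod 83).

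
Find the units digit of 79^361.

Last digits of 9^n: 9, 1 (period 2).
361 leaves remainder 1 on division by 2, so 79^361 ends in 9.

9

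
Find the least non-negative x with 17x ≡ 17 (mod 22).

1

The inverse of 17 mod 22 is 13 (since 17·13 = 221 ≡ 1).
So x ≡ 13·17 = 221 ≡ 1 (mod 22).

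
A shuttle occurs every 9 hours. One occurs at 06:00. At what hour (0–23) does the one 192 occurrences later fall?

192·9 = 1728.
1728 mod 24 = 0 (since 72·24 = 1728).
(6 + 0) mod 24 = 6.

6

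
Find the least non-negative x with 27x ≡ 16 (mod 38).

2

27⁻¹ ≡ 31 (mod 38) because 27·31 = 837 = 22·38 + 1.
So x ≡ 31·16 = 496 ≡ 2 (mod 38).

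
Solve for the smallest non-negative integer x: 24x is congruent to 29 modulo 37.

12

The inverse of 24 mod 37 is 17 (since 24·17 = 408 ≡ 1).
Multiplying both sides by 17: x ≡ 17·29 = 493 ≡ 12 (mod 37).
Check: 24·12 = 288 = 7·37 + 29.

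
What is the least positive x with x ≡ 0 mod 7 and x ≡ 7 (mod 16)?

Since 16·4 ≡ 1 (mod 7), take x = 7 + 16·((0−7)·4 mod 7) = 7 + 16·0 = 7.
Check: 7 mod 7 = 0, 7 mod 16 = 7.

7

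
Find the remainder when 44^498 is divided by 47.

42

By repeated squaring mod 47: 44^1≡44, 44^2≡9, 44^4≡34, 44^8≡28, 44^16≡32, 44^32≡37, 44^64≡6, 44^128≡36, 44^256≡27.
Since 498 = 2 + 16 + 32 + 64 + 128 + 256 in binary, 44^498 ≡ 9·32·37·6·36·27 ≡ 42 (mod 47).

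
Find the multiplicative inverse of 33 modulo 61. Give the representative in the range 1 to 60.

61 = 1·33 + 28
33 = 1·28 + 5
28 = 5·5 + 3
5 = 1·3 + 2
3 = 1·2 + 1
2 = 2·1 + 0
Back-substituting gives 33·37 ≡ 1 (mod 61).

37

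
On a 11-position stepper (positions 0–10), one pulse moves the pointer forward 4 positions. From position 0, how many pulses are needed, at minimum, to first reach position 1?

3

11 = 2·4 + 3
4 = 1·3 + 1
3 = 3·1 + 0
Back-substituting gives 4·3 ≡ 1 (mod 11).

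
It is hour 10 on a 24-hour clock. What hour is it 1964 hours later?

1964 − 81·24 = 20, so 1964 ≡ 20 (mod 24).
(10 + 20) mod 24 = 6.

6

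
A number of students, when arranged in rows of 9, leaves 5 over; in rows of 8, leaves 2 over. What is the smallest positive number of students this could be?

x ≡ 2 (mod 8) gives x ∈ {2, 10, 18, 26, 34, 42, 50}.
The first of these with x mod 9 = 5 is 50.

50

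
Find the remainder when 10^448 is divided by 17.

1

Successive squares of 10 mod 17: 10^1≡10, 10^2≡15, 10^4≡4, 10^8≡16, 10^16≡1, 10^32≡1, 10^64≡1, 10^128≡1, 10^256≡1.
448 = 64 + 128 + 256, so 10^448 ≡ 1·1·1 ≡ 1 (mod 17).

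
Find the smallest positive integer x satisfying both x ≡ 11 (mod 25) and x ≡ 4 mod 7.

11

Since 7·18 ≡ 1 (mod 25), take x = 4 + 7·((11−4)·18 mod 25) = 4 + 7·1 = 11.
Check: 11 mod 25 = 11, 11 mod 7 = 4.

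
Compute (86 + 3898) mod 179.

46

3898 = 21·179 + 139, so 3898 mod 179 = 139.
(86 + 139) mod 179 = 46.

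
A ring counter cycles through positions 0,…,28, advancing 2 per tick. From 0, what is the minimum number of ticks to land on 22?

The inverse of 2 mod 29 is 15 (since 2·15 = 30 ≡ 1).
So x ≡ 15·22 = 330 ≡ 11 (mod 29).
Check: 2·11 = 22 = 0·29 + 22.

11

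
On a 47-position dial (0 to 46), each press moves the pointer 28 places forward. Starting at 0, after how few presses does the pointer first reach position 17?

28⁻¹ ≡ 42 (mod 47) because 28·42 = 1176 = 25·47 + 1.
So x ≡ 42·17 = 714 ≡ 9 (mod 47).
Check: 28·9 = 252 = 5·47 + 17.

9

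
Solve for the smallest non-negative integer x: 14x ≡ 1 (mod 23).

14⁻¹ ≡ 5 (mod 23) because 14·5 = 70 = 3·23 + 1.
So x ≡ 5·1 = 5 ≡ 5 (mod 23).
Check: 14·5 = 70 = 3·23 + 1.

5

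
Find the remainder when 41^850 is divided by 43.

By repeated squaring mod 43: 41^1≡41, 41^2≡4, 41^4≡16, 41^8≡41, 41^16≡4, 41^32≡16, 41^64≡41, 41^128≡4, 41^256≡16, 41^512≡41.
Since 850 = 2 + 16 + 64 + 256 + 512 in binary, 41^850 ≡ 4·4·41·16·41 ≡ 35 (mod 43).

35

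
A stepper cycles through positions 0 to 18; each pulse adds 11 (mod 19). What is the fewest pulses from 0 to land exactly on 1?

11·7 = 77 = 4·19 + 1, so 11⁻¹ ≡ 7 (mod 19).

7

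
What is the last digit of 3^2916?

1

Last digits of 3^n: 3, 9, 7, 1 (period 4).
2916 mod 4 = 0, so the last digit matches 3^4 = 1.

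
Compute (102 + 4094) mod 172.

4094 = 23·172 + 138, so 4094 mod 172 = 138.
(102 + 138) mod 172 = 68.

68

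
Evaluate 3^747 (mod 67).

Successive squares of 3 mod 67: 3^1≡3, 3^2≡9, 3^4≡14, 3^8≡62, 3^16≡25, 3^32≡22, 3^64≡15, 3^128≡24, 3^256≡40, 3^512≡59.
747 = 1 + 2 + 8 + 32 + 64 + 128 + 512, so 3^747 ≡ 3·9·62·22·15·24·59 ≡ 45 (mod 67).

45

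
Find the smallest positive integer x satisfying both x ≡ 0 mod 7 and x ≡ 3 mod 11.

x ≡ 0 (mod 7) gives x ∈ {0, 7, 14}.
The first of these with x mod 11 = 3 is 14.

14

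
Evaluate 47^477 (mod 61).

Square-and-reduce mod 61: 47^1≡47, 47^2≡13, 47^4≡47, 47^8≡13, 47^16≡47, 47^32≡13, 47^64≡47, 47^128≡13, 47^256≡47.
477 = 1 + 4 + 8 + 16 + 64 + 128 + 256, so 47^477 ≡ 47·47·13·47·47·13·47 ≡ 1 (mod 61).

1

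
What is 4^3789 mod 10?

4

Last digits of 4^n: 4, 6 (period 2).
3789 mod 2 = 1, so the last digit matches 4^1 = 4.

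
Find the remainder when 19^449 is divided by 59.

By repeated squaring mod 59: 19^1≡19, 19^2≡7, 19^4≡49, 19^8≡41, 19^16≡29, 19^32≡15, 19^64≡48, 19^128≡3, 19^256≡9.
Since 449 = 1 + 64 + 128 + 256 in binary, 19^449 ≡ 19·48·3·9 ≡ 21 (mod 59).

21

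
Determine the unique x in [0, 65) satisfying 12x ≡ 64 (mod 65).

27

The inverse of 12 mod 65 is 38 (since 12·38 = 456 ≡ 1).
Multiplying both sides by 38: x ≡ 38·64 = 2432 ≡ 27 (mod 65).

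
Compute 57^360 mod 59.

By repeated squaring mod 59: 57^1≡57, 57^2≡4, 57^4≡16, 57^8≡20, 57^16≡46, 57^32≡51, 57^64≡5, 57^128≡25, 57^256≡35.
360 = 8 + 32 + 64 + 256, so 57^360 ≡ 20·51·5·35 ≡ 25 (mod 59).

25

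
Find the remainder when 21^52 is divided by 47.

By repeated squaring mod 47: 21^1≡21, 21^2≡18, 21^4≡42, 21^8≡25, 21^16≡14, 21^32≡8.
Since 52 = 4 + 16 + 32 in binary, 21^52 ≡ 42·14·8 ≡ 4 (mod 47).

4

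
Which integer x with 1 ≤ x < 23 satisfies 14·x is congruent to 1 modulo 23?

5

23 = 1·14 + 9
14 = 1·9 + 5
9 = 1·5 + 4
5 = 1·4 + 1
4 = 4·1 + 0
Back-substituting gives 14·5 ≡ 1 (mod 23).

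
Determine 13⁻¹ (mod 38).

38 = 2·13 + 12
13 = 1·12 + 1
12 = 12·1 + 0
Back-substituting gives 13·3 ≡ 1 (mod 38).

3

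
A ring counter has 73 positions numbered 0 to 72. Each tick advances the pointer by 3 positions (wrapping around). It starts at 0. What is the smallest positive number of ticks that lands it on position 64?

70

3⁻¹ ≡ 49 (mod 73) because 3·49 = 147 = 2·73 + 1.
Multiplying both sides by 49: x ≡ 49·64 = 3136 ≡ 70 (mod 73).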